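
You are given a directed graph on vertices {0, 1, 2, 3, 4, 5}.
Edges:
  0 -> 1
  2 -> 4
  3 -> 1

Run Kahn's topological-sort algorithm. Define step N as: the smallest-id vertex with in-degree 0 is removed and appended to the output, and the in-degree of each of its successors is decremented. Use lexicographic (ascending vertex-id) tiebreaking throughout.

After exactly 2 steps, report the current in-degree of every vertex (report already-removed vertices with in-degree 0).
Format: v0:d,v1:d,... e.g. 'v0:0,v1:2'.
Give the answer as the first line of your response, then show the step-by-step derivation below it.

v0:0,v1:1,v2:0,v3:0,v4:0,v5:0

step 1: output 0; order=[0]; indeg=(0,1,0,0,1,0)
step 2: output 2; order=[0,2]; indeg=(0,1,0,0,0,0)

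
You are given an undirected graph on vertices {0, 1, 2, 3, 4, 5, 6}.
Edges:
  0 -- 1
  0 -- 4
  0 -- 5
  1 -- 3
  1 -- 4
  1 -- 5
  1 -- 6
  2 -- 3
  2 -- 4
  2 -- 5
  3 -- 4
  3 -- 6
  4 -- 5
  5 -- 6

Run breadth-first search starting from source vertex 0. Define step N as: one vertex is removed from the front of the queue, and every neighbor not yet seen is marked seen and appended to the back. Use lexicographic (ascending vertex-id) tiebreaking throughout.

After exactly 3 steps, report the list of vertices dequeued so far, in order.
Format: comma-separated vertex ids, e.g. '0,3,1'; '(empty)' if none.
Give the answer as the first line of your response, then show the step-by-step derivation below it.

0,1,4

step 1: dequeue 0; queue=[1,4,5]; order=0
step 2: dequeue 1; queue=[4,5,3,6]; order=0,1
step 3: dequeue 4; queue=[5,3,6,2]; order=0,1,4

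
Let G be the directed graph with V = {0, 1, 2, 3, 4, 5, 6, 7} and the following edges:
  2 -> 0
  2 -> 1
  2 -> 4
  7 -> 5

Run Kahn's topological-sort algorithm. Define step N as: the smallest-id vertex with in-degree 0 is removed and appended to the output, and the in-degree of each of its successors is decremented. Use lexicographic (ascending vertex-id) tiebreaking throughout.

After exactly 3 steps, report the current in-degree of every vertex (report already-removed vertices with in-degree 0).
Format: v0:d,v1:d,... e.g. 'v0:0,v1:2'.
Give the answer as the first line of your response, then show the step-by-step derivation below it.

v0:0,v1:0,v2:0,v3:0,v4:0,v5:1,v6:0,v7:0

step 1: output 2; order=[2]; indeg=(0,0,0,0,0,1,0,0)
step 2: output 0; order=[2,0]; indeg=(0,0,0,0,0,1,0,0)
step 3: output 1; order=[2,0,1]; indeg=(0,0,0,0,0,1,0,0)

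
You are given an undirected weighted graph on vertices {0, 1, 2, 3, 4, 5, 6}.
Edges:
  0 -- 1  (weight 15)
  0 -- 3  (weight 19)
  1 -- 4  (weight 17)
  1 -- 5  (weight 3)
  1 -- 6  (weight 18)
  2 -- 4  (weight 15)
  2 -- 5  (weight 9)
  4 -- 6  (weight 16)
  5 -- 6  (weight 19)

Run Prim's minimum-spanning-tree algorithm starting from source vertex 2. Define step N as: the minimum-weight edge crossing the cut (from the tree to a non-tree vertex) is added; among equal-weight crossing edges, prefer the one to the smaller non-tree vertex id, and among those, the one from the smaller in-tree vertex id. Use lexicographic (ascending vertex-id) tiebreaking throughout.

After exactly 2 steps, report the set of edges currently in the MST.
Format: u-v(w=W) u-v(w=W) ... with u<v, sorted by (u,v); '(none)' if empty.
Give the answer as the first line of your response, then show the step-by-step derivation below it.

1-5(w=3) 2-5(w=9)

step 1: add edge 2-5 (w=9); MST = {2-5(w=9)}
step 2: add edge 1-5 (w=3); MST = {1-5(w=3) 2-5(w=9)}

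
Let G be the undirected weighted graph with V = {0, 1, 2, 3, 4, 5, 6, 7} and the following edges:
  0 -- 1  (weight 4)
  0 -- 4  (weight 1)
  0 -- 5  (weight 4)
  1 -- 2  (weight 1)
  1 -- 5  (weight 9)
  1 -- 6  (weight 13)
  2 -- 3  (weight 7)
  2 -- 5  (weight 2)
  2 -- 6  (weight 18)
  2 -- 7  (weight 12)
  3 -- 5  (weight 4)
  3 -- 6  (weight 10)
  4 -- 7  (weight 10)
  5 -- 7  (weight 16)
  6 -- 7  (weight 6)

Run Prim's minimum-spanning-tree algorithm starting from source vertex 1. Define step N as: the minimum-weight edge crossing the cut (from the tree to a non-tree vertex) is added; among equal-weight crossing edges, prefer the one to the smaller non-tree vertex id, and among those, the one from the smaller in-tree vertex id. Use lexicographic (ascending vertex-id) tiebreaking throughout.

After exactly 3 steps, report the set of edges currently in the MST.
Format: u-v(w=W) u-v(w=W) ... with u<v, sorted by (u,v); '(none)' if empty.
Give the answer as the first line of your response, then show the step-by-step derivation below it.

0-1(w=4) 1-2(w=1) 2-5(w=2)

step 1: add edge 1-2 (w=1); MST = {1-2(w=1)}
step 2: add edge 2-5 (w=2); MST = {1-2(w=1) 2-5(w=2)}
step 3: add edge 0-1 (w=4); MST = {0-1(w=4) 1-2(w=1) 2-5(w=2)}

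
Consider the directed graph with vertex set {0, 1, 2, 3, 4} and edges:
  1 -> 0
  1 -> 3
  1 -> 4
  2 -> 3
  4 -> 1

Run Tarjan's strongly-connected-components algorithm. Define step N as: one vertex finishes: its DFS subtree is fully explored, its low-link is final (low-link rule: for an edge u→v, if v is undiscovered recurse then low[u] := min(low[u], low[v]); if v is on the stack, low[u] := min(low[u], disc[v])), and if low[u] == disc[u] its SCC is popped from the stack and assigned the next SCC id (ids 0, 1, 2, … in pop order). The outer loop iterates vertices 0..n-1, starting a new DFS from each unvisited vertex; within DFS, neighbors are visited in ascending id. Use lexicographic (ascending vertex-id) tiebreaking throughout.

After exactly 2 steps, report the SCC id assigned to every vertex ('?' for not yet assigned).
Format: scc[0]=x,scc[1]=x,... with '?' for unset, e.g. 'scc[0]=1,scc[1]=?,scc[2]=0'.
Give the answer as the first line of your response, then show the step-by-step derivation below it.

scc[0]=0,scc[1]=?,scc[2]=?,scc[3]=1,scc[4]=?

step 1: low=(low[0]=0,low[1]=?,low[2]=?,low[3]=?,low[4]=?); scc=(scc[0]=0,scc[1]=?,scc[2]=?,scc[3]=?,scc[4]=?)
step 2: low=(low[0]=0,low[1]=1,low[2]=?,low[3]=2,low[4]=?); scc=(scc[0]=0,scc[1]=?,scc[2]=?,scc[3]=1,scc[4]=?)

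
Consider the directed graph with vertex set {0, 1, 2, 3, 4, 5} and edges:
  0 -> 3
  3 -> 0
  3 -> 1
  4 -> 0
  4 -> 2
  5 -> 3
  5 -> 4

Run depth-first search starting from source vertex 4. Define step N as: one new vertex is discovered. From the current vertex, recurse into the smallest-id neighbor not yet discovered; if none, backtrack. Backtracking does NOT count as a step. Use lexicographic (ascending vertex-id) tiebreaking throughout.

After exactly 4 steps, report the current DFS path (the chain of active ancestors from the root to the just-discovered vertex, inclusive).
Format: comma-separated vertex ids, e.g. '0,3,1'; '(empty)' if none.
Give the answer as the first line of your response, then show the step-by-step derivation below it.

4,0,3,1

step 1: discover 4; path=4; order=4
step 2: discover 0; path=4>0; order=4,0
step 3: discover 3; path=4>0>3; order=4,0,3
step 4: discover 1; path=4>0>3>1; order=4,0,3,1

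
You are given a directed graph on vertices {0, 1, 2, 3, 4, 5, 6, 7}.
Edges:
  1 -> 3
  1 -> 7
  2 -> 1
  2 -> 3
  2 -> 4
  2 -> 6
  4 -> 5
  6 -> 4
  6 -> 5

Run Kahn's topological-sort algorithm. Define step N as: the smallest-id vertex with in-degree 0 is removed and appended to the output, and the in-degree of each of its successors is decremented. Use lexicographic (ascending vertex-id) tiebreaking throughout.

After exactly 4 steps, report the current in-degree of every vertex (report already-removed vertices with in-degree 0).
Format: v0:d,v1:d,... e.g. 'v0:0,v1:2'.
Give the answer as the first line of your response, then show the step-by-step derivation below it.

v0:0,v1:0,v2:0,v3:0,v4:1,v5:2,v6:0,v7:0

step 1: output 0; order=[0]; indeg=(0,1,0,2,2,2,1,1)
step 2: output 2; order=[0,2]; indeg=(0,0,0,1,1,2,0,1)
step 3: output 1; order=[0,2,1]; indeg=(0,0,0,0,1,2,0,0)
step 4: output 3; order=[0,2,1,3]; indeg=(0,0,0,0,1,2,0,0)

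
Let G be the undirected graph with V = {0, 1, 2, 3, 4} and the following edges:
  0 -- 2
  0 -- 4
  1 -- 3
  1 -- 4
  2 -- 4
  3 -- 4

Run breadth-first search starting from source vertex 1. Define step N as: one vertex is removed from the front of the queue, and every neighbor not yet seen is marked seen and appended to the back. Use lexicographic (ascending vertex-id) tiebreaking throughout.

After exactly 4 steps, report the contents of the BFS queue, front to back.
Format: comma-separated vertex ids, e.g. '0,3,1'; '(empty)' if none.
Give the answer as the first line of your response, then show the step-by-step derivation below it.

2

step 1: dequeue 1; queue=[3,4]; order=1
step 2: dequeue 3; queue=[4]; order=1,3
step 3: dequeue 4; queue=[0,2]; order=1,3,4
step 4: dequeue 0; queue=[2]; order=1,3,4,0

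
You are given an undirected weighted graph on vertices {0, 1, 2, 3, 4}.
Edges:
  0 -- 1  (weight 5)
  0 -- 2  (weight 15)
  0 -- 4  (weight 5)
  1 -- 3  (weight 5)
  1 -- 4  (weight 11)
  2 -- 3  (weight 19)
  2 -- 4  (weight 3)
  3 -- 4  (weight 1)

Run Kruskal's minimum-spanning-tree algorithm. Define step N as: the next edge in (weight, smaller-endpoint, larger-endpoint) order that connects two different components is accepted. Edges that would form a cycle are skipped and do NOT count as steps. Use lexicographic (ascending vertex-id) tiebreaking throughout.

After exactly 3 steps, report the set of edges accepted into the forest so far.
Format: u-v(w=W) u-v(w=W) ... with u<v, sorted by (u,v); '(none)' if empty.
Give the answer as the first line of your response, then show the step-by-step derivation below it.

0-1(w=5) 2-4(w=3) 3-4(w=1)

step 1: add edge 3-4 (w=1); MST = {3-4(w=1)}
step 2: add edge 2-4 (w=3); MST = {2-4(w=3) 3-4(w=1)}
step 3: add edge 0-1 (w=5); MST = {0-1(w=5) 2-4(w=3) 3-4(w=1)}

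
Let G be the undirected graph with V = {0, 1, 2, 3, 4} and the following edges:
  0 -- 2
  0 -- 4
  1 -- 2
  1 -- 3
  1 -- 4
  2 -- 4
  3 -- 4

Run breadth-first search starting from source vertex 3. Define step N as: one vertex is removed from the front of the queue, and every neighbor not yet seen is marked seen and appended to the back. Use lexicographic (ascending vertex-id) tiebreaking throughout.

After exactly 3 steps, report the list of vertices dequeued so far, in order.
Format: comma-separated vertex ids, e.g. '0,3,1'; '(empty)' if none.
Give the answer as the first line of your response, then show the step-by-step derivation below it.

3,1,4

step 1: dequeue 3; queue=[1,4]; order=3
step 2: dequeue 1; queue=[4,2]; order=3,1
step 3: dequeue 4; queue=[2,0]; order=3,1,4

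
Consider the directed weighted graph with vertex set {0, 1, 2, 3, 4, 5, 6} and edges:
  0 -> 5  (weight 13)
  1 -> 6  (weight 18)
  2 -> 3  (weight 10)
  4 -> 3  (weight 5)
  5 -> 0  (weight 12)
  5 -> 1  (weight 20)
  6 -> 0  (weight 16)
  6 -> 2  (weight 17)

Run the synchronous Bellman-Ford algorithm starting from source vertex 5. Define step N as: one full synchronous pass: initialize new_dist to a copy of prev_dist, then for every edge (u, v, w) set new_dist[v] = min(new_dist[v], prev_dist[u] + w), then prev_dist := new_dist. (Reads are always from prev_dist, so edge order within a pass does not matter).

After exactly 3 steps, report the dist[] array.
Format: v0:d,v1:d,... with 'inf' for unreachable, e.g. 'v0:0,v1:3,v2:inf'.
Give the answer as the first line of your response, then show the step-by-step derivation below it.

v0:12,v1:20,v2:55,v3:inf,v4:inf,v5:0,v6:38

step 1: dist = v0:12,v1:20,v2:inf,v3:inf,v4:inf,v5:0,v6:inf
step 2: dist = v0:12,v1:20,v2:inf,v3:inf,v4:inf,v5:0,v6:38
step 3: dist = v0:12,v1:20,v2:55,v3:inf,v4:inf,v5:0,v6:38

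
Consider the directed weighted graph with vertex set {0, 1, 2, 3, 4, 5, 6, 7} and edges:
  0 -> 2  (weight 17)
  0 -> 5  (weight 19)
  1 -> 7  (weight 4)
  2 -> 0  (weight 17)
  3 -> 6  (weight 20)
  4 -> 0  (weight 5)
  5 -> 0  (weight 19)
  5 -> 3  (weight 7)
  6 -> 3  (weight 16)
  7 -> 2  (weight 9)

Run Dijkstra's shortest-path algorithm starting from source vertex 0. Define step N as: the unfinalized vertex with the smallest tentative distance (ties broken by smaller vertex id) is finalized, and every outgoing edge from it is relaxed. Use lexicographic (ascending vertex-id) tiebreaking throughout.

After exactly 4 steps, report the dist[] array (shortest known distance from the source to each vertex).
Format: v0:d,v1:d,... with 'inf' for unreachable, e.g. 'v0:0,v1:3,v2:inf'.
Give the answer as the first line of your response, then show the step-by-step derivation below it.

v0:0,v1:inf,v2:17,v3:26,v4:inf,v5:19,v6:46,v7:inf

step 1: dist = v0:0,v1:inf,v2:17,v3:inf,v4:inf,v5:19,v6:inf,v7:inf
step 2: dist = v0:0,v1:inf,v2:17,v3:inf,v4:inf,v5:19,v6:inf,v7:inf
step 3: dist = v0:0,v1:inf,v2:17,v3:26,v4:inf,v5:19,v6:inf,v7:inf
step 4: dist = v0:0,v1:inf,v2:17,v3:26,v4:inf,v5:19,v6:46,v7:inf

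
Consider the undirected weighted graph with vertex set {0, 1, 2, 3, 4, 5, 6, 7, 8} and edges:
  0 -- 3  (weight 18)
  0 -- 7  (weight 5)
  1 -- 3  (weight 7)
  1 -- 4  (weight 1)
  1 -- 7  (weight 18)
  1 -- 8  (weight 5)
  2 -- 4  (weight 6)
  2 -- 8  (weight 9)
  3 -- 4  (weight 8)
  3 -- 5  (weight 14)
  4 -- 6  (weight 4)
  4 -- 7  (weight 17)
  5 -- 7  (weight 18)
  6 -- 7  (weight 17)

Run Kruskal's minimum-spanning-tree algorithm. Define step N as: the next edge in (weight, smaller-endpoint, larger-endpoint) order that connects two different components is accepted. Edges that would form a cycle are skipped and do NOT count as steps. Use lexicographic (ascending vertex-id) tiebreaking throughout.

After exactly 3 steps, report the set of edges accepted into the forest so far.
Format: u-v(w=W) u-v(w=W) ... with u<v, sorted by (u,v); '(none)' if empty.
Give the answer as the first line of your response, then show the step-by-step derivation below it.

0-7(w=5) 1-4(w=1) 4-6(w=4)

step 1: add edge 1-4 (w=1); MST = {1-4(w=1)}
step 2: add edge 4-6 (w=4); MST = {1-4(w=1) 4-6(w=4)}
step 3: add edge 0-7 (w=5); MST = {0-7(w=5) 1-4(w=1) 4-6(w=4)}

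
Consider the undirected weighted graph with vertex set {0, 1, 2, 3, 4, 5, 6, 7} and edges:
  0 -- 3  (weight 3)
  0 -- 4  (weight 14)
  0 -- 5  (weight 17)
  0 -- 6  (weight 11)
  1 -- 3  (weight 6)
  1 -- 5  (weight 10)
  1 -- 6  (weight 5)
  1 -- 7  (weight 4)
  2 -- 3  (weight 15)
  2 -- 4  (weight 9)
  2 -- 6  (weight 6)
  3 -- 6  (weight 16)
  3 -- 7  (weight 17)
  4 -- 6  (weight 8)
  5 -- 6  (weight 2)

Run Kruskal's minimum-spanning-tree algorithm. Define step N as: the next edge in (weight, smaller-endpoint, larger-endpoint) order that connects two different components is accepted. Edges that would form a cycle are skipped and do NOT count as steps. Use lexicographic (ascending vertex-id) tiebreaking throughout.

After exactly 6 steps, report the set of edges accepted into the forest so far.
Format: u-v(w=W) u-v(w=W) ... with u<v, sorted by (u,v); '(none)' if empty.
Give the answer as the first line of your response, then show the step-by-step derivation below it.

0-3(w=3) 1-3(w=6) 1-6(w=5) 1-7(w=4) 2-6(w=6) 5-6(w=2)

step 1: add edge 5-6 (w=2); MST = {5-6(w=2)}
step 2: add edge 0-3 (w=3); MST = {0-3(w=3) 5-6(w=2)}
step 3: add edge 1-7 (w=4); MST = {0-3(w=3) 1-7(w=4) 5-6(w=2)}
step 4: add edge 1-6 (w=5); MST = {0-3(w=3) 1-6(w=5) 1-7(w=4) 5-6(w=2)}
step 5: add edge 1-3 (w=6); MST = {0-3(w=3) 1-3(w=6) 1-6(w=5) 1-7(w=4) 5-6(w=2)}
step 6: add edge 2-6 (w=6); MST = {0-3(w=3) 1-3(w=6) 1-6(w=5) 1-7(w=4) 2-6(w=6) 5-6(w=2)}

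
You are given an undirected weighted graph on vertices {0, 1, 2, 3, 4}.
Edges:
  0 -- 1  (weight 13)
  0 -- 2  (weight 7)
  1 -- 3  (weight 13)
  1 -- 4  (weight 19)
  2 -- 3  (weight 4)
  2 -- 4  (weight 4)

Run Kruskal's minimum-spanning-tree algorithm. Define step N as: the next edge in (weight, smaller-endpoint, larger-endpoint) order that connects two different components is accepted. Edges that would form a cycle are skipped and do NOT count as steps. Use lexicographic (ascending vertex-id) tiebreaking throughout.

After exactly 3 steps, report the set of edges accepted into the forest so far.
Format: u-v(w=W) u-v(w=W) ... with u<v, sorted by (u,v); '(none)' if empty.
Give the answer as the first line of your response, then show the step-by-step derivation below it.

0-2(w=7) 2-3(w=4) 2-4(w=4)

step 1: add edge 2-3 (w=4); MST = {2-3(w=4)}
step 2: add edge 2-4 (w=4); MST = {2-3(w=4) 2-4(w=4)}
step 3: add edge 0-2 (w=7); MST = {0-2(w=7) 2-3(w=4) 2-4(w=4)}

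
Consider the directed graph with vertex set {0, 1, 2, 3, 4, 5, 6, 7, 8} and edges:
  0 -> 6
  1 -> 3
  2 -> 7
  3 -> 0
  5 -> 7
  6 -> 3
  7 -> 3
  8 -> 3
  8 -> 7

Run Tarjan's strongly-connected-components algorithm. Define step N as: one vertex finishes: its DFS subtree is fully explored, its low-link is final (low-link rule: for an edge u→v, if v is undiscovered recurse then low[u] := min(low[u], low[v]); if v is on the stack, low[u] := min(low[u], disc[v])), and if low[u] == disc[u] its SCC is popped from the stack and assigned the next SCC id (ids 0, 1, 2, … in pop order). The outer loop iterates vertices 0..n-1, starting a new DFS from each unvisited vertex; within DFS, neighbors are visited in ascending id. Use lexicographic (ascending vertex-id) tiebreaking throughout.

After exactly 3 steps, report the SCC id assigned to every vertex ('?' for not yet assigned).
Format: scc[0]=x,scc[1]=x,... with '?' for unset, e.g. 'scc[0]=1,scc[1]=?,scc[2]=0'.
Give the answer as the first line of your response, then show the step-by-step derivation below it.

scc[0]=0,scc[1]=?,scc[2]=?,scc[3]=0,scc[4]=?,scc[5]=?,scc[6]=0,scc[7]=?,scc[8]=?

step 1: low=(low[0]=0,low[1]=?,low[2]=?,low[3]=0,low[4]=?,low[5]=?,low[6]=1,low[7]=?,low[8]=?); scc=(scc[0]=?,scc[1]=?,scc[2]=?,scc[3]=?,scc[4]=?,scc[5]=?,scc[6]=?,scc[7]=?,scc[8]=?)
step 2: low=(low[0]=0,low[1]=?,low[2]=?,low[3]=0,low[4]=?,low[5]=?,low[6]=0,low[7]=?,low[8]=?); scc=(scc[0]=?,scc[1]=?,scc[2]=?,scc[3]=?,scc[4]=?,scc[5]=?,scc[6]=?,scc[7]=?,scc[8]=?)
step 3: low=(low[0]=0,low[1]=?,low[2]=?,low[3]=0,low[4]=?,low[5]=?,low[6]=0,low[7]=?,low[8]=?); scc=(scc[0]=0,scc[1]=?,scc[2]=?,scc[3]=0,scc[4]=?,scc[5]=?,scc[6]=0,scc[7]=?,scc[8]=?)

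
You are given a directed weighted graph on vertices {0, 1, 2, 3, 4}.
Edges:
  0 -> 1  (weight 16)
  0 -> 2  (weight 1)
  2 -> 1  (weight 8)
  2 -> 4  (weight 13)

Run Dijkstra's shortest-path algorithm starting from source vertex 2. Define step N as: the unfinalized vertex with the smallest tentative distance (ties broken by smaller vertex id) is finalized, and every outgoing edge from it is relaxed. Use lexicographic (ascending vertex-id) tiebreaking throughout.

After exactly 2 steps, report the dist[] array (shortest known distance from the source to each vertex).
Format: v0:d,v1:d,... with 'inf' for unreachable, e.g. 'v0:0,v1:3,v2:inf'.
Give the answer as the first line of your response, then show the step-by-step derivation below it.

v0:inf,v1:8,v2:0,v3:inf,v4:13

step 1: dist = v0:inf,v1:8,v2:0,v3:inf,v4:13
step 2: dist = v0:inf,v1:8,v2:0,v3:inf,v4:13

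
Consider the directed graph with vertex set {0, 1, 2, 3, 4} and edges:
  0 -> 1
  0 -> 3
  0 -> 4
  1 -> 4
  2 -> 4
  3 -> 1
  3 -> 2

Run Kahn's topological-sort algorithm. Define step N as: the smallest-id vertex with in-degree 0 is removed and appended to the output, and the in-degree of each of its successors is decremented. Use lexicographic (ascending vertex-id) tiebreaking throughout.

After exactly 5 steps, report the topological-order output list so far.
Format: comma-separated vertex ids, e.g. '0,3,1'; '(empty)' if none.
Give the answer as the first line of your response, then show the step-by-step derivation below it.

0,3,1,2,4

step 1: output 0; order=[0]; indeg=(0,1,1,0,2)
step 2: output 3; order=[0,3]; indeg=(0,0,0,0,2)
step 3: output 1; order=[0,3,1]; indeg=(0,0,0,0,1)
step 4: output 2; order=[0,3,1,2]; indeg=(0,0,0,0,0)
step 5: output 4; order=[0,3,1,2,4]; indeg=(0,0,0,0,0)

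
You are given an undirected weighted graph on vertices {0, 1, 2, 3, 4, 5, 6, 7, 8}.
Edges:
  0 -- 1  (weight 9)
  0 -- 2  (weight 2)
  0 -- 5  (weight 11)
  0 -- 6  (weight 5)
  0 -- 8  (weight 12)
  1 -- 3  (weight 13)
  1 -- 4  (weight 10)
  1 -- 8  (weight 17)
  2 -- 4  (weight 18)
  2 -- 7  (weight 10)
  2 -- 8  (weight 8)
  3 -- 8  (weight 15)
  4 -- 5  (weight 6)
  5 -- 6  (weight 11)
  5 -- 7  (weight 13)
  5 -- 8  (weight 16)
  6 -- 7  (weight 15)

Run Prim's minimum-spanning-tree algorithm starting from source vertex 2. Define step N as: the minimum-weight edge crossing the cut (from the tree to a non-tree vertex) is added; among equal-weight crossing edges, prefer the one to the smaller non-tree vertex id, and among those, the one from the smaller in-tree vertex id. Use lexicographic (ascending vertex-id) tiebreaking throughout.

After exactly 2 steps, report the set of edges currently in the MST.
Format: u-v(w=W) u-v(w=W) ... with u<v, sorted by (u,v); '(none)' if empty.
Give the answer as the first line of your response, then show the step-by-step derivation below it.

0-2(w=2) 0-6(w=5)

step 1: add edge 0-2 (w=2); MST = {0-2(w=2)}
step 2: add edge 0-6 (w=5); MST = {0-2(w=2) 0-6(w=5)}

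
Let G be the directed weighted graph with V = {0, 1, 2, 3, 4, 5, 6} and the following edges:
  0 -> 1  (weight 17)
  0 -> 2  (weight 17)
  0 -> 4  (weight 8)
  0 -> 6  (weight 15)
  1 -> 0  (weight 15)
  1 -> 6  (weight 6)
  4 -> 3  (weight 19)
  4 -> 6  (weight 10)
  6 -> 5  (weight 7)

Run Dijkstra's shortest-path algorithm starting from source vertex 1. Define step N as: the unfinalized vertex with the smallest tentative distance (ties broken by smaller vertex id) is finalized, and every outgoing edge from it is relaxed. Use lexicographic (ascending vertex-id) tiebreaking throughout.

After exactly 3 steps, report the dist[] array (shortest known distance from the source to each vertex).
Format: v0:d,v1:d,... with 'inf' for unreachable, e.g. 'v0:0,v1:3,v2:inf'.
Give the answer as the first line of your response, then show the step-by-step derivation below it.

v0:15,v1:0,v2:inf,v3:inf,v4:inf,v5:13,v6:6

step 1: dist = v0:15,v1:0,v2:inf,v3:inf,v4:inf,v5:inf,v6:6
step 2: dist = v0:15,v1:0,v2:inf,v3:inf,v4:inf,v5:13,v6:6
step 3: dist = v0:15,v1:0,v2:inf,v3:inf,v4:inf,v5:13,v6:6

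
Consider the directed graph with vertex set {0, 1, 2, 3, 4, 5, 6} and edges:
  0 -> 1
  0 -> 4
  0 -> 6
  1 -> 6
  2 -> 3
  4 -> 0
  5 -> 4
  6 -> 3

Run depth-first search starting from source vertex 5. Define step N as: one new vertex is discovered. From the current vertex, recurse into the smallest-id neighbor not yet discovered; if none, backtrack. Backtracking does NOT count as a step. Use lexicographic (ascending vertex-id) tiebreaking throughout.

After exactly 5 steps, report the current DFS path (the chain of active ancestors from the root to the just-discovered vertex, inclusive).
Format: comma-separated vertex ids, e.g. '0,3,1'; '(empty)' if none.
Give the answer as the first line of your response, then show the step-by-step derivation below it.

5,4,0,1,6

step 1: discover 5; path=5; order=5
step 2: discover 4; path=5>4; order=5,4
step 3: discover 0; path=5>4>0; order=5,4,0
step 4: discover 1; path=5>4>0>1; order=5,4,0,1
step 5: discover 6; path=5>4>0>1>6; order=5,4,0,1,6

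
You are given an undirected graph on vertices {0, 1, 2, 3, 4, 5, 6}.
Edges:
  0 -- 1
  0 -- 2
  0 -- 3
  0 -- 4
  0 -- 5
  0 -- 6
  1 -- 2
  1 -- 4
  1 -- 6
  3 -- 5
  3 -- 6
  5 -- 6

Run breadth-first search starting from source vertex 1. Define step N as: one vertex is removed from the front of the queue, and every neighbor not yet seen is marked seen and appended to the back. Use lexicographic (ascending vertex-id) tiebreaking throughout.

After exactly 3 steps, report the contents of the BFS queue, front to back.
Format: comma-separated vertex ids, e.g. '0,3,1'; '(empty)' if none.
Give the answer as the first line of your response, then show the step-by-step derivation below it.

4,6,3,5

step 1: dequeue 1; queue=[0,2,4,6]; order=1
step 2: dequeue 0; queue=[2,4,6,3,5]; order=1,0
step 3: dequeue 2; queue=[4,6,3,5]; order=1,0,2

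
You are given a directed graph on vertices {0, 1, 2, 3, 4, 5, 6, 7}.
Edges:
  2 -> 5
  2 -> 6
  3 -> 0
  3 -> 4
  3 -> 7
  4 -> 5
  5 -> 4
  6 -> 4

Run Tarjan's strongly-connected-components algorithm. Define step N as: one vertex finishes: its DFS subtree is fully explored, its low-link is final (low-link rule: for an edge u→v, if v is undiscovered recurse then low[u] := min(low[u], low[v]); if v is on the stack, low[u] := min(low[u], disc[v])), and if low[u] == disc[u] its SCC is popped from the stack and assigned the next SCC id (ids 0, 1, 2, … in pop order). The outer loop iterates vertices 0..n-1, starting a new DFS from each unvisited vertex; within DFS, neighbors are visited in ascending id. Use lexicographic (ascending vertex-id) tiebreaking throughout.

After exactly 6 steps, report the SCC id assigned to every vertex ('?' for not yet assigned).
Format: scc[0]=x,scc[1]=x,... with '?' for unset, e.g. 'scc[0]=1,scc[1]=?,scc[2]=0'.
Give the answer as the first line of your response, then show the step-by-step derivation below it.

scc[0]=0,scc[1]=1,scc[2]=4,scc[3]=?,scc[4]=2,scc[5]=2,scc[6]=3,scc[7]=?

step 1: low=(low[0]=0,low[1]=?,low[2]=?,low[3]=?,low[4]=?,low[5]=?,low[6]=?,low[7]=?); scc=(scc[0]=0,scc[1]=?,scc[2]=?,scc[3]=?,scc[4]=?,scc[5]=?,scc[6]=?,scc[7]=?)
step 2: low=(low[0]=0,low[1]=1,low[2]=?,low[3]=?,low[4]=?,low[5]=?,low[6]=?,low[7]=?); scc=(scc[0]=0,scc[1]=1,scc[2]=?,scc[3]=?,scc[4]=?,scc[5]=?,scc[6]=?,scc[7]=?)
step 3: low=(low[0]=0,low[1]=1,low[2]=2,low[3]=?,low[4]=3,low[5]=3,low[6]=?,low[7]=?); scc=(scc[0]=0,scc[1]=1,scc[2]=?,scc[3]=?,scc[4]=?,scc[5]=?,scc[6]=?,scc[7]=?)
step 4: low=(low[0]=0,low[1]=1,low[2]=2,low[3]=?,low[4]=3,low[5]=3,low[6]=?,low[7]=?); scc=(scc[0]=0,scc[1]=1,scc[2]=?,scc[3]=?,scc[4]=2,scc[5]=2,scc[6]=?,scc[7]=?)
step 5: low=(low[0]=0,low[1]=1,low[2]=2,low[3]=?,low[4]=3,low[5]=3,low[6]=5,low[7]=?); scc=(scc[0]=0,scc[1]=1,scc[2]=?,scc[3]=?,scc[4]=2,scc[5]=2,scc[6]=3,scc[7]=?)
step 6: low=(low[0]=0,low[1]=1,low[2]=2,low[3]=?,low[4]=3,low[5]=3,low[6]=5,low[7]=?); scc=(scc[0]=0,scc[1]=1,scc[2]=4,scc[3]=?,scc[4]=2,scc[5]=2,scc[6]=3,scc[7]=?)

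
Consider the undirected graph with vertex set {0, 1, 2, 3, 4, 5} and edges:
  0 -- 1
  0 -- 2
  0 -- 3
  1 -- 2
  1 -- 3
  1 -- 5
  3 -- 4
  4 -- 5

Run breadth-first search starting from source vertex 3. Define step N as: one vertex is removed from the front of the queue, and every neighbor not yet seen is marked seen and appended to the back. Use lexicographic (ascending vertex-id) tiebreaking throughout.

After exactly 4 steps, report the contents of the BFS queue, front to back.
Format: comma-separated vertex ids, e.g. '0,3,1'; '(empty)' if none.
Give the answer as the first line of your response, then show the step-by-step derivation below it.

2,5

step 1: dequeue 3; queue=[0,1,4]; order=3
step 2: dequeue 0; queue=[1,4,2]; order=3,0
step 3: dequeue 1; queue=[4,2,5]; order=3,0,1
step 4: dequeue 4; queue=[2,5]; order=3,0,1,4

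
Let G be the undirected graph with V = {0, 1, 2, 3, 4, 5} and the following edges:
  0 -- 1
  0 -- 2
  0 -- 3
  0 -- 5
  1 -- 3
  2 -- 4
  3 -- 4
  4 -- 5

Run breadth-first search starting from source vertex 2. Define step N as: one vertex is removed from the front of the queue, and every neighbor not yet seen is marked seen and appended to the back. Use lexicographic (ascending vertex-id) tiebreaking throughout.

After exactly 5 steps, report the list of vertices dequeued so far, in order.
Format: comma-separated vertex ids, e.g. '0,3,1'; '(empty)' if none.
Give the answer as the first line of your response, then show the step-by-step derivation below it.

2,0,4,1,3

step 1: dequeue 2; queue=[0,4]; order=2
step 2: dequeue 0; queue=[4,1,3,5]; order=2,0
step 3: dequeue 4; queue=[1,3,5]; order=2,0,4
step 4: dequeue 1; queue=[3,5]; order=2,0,4,1
step 5: dequeue 3; queue=[5]; order=2,0,4,1,3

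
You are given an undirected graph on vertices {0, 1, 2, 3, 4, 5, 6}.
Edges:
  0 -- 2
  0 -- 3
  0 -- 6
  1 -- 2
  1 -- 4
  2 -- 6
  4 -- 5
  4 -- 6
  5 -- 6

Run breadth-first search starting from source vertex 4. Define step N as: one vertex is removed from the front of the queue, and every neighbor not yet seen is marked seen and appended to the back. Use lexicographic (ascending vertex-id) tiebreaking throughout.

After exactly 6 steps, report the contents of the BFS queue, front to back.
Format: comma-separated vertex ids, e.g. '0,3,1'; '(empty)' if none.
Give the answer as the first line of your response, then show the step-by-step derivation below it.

3

step 1: dequeue 4; queue=[1,5,6]; order=4
step 2: dequeue 1; queue=[5,6,2]; order=4,1
step 3: dequeue 5; queue=[6,2]; order=4,1,5
step 4: dequeue 6; queue=[2,0]; order=4,1,5,6
step 5: dequeue 2; queue=[0]; order=4,1,5,6,2
step 6: dequeue 0; queue=[3]; order=4,1,5,6,2,0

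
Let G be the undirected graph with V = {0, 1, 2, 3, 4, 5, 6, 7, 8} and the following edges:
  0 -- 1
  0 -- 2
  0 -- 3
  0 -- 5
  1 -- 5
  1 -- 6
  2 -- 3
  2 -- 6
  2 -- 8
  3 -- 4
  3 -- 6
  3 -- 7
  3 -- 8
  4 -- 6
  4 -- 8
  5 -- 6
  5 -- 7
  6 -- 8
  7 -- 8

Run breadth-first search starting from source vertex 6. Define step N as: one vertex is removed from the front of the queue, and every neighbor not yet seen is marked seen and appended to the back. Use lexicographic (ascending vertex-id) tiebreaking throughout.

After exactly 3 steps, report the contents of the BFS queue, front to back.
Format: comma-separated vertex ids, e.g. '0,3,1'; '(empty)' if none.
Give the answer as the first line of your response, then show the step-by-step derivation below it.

3,4,5,8,0

step 1: dequeue 6; queue=[1,2,3,4,5,8]; order=6
step 2: dequeue 1; queue=[2,3,4,5,8,0]; order=6,1
step 3: dequeue 2; queue=[3,4,5,8,0]; order=6,1,2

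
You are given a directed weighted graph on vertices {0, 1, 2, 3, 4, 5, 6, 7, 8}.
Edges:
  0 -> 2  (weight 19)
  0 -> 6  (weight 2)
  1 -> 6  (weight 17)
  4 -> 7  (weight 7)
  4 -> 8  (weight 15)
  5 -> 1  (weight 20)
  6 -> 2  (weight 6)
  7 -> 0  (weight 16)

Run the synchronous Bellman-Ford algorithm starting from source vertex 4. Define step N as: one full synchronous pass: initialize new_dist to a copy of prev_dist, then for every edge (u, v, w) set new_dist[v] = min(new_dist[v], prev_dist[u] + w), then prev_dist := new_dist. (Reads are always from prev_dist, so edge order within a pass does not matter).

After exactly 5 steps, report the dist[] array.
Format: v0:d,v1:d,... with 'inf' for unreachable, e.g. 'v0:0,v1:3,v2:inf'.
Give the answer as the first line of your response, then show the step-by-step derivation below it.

v0:23,v1:inf,v2:31,v3:inf,v4:0,v5:inf,v6:25,v7:7,v8:15

step 1: dist = v0:inf,v1:inf,v2:inf,v3:inf,v4:0,v5:inf,v6:inf,v7:7,v8:15
step 2: dist = v0:23,v1:inf,v2:inf,v3:inf,v4:0,v5:inf,v6:inf,v7:7,v8:15
step 3: dist = v0:23,v1:inf,v2:42,v3:inf,v4:0,v5:inf,v6:25,v7:7,v8:15
step 4: dist = v0:23,v1:inf,v2:31,v3:inf,v4:0,v5:inf,v6:25,v7:7,v8:15
step 5: dist = v0:23,v1:inf,v2:31,v3:inf,v4:0,v5:inf,v6:25,v7:7,v8:15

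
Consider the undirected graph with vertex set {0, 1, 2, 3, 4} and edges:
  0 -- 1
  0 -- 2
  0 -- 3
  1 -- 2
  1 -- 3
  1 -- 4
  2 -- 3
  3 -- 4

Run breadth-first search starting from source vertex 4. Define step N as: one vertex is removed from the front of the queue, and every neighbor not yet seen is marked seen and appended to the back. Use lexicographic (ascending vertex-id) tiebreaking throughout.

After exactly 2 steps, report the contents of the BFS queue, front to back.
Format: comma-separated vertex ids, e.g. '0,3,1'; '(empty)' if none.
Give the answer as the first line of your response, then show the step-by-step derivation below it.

3,0,2

step 1: dequeue 4; queue=[1,3]; order=4
step 2: dequeue 1; queue=[3,0,2]; order=4,1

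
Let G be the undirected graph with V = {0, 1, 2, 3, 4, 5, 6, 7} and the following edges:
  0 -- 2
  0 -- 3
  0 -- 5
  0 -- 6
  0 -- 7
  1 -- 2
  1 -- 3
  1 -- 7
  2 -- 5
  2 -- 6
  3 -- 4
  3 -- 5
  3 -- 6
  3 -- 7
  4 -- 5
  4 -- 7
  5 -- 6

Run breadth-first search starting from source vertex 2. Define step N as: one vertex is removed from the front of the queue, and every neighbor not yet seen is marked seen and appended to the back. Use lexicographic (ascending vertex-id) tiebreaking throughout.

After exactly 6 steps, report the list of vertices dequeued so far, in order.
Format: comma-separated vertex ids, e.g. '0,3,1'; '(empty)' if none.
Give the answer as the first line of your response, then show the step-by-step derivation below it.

2,0,1,5,6,3

step 1: dequeue 2; queue=[0,1,5,6]; order=2
step 2: dequeue 0; queue=[1,5,6,3,7]; order=2,0
step 3: dequeue 1; queue=[5,6,3,7]; order=2,0,1
step 4: dequeue 5; queue=[6,3,7,4]; order=2,0,1,5
step 5: dequeue 6; queue=[3,7,4]; order=2,0,1,5,6
step 6: dequeue 3; queue=[7,4]; order=2,0,1,5,6,3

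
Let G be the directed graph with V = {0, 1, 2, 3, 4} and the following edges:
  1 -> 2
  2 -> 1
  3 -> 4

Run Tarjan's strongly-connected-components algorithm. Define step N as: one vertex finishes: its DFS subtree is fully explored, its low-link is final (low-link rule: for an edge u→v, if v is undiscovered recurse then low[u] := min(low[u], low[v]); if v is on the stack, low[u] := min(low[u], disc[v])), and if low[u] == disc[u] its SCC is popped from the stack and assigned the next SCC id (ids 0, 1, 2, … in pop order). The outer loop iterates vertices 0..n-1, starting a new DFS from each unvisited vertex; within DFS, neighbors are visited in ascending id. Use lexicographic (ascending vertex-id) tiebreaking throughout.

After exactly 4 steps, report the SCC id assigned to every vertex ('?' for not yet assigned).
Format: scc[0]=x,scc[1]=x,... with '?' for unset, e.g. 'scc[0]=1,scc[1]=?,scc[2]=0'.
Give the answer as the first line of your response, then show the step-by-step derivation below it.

scc[0]=0,scc[1]=1,scc[2]=1,scc[3]=?,scc[4]=2

step 1: low=(low[0]=0,low[1]=?,low[2]=?,low[3]=?,low[4]=?); scc=(scc[0]=0,scc[1]=?,scc[2]=?,scc[3]=?,scc[4]=?)
step 2: low=(low[0]=0,low[1]=1,low[2]=1,low[3]=?,low[4]=?); scc=(scc[0]=0,scc[1]=?,scc[2]=?,scc[3]=?,scc[4]=?)
step 3: low=(low[0]=0,low[1]=1,low[2]=1,low[3]=?,low[4]=?); scc=(scc[0]=0,scc[1]=1,scc[2]=1,scc[3]=?,scc[4]=?)
step 4: low=(low[0]=0,low[1]=1,low[2]=1,low[3]=3,low[4]=4); scc=(scc[0]=0,scc[1]=1,scc[2]=1,scc[3]=?,scc[4]=2)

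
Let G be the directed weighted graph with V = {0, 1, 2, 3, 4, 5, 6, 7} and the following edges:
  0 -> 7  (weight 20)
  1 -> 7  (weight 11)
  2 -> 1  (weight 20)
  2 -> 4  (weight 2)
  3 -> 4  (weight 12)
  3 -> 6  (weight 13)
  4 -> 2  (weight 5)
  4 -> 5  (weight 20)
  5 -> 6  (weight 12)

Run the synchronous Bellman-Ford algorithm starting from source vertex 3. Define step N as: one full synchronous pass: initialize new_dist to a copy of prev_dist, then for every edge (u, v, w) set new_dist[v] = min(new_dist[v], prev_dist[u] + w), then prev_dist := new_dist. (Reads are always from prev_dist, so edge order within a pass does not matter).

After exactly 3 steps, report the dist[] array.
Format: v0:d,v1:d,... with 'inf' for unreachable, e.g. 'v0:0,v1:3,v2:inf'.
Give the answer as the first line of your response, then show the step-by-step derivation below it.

v0:inf,v1:37,v2:17,v3:0,v4:12,v5:32,v6:13,v7:inf

step 1: dist = v0:inf,v1:inf,v2:inf,v3:0,v4:12,v5:inf,v6:13,v7:inf
step 2: dist = v0:inf,v1:inf,v2:17,v3:0,v4:12,v5:32,v6:13,v7:inf
step 3: dist = v0:inf,v1:37,v2:17,v3:0,v4:12,v5:32,v6:13,v7:inf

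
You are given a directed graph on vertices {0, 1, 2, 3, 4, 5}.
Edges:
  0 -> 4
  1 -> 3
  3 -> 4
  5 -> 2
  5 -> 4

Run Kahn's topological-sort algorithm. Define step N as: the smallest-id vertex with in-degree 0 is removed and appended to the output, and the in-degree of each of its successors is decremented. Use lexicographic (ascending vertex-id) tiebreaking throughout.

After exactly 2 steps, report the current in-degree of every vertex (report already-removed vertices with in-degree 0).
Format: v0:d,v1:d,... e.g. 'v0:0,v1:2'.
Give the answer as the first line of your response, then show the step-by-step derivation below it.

v0:0,v1:0,v2:1,v3:0,v4:2,v5:0

step 1: output 0; order=[0]; indeg=(0,0,1,1,2,0)
step 2: output 1; order=[0,1]; indeg=(0,0,1,0,2,0)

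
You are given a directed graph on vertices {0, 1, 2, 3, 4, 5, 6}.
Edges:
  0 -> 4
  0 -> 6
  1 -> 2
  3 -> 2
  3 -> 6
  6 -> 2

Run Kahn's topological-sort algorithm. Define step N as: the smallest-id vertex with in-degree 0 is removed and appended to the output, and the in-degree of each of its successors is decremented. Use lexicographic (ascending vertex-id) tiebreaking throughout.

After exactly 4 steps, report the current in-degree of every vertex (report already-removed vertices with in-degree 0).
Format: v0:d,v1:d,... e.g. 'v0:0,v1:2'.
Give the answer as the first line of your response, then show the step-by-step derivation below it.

v0:0,v1:0,v2:1,v3:0,v4:0,v5:0,v6:0

step 1: output 0; order=[0]; indeg=(0,0,3,0,0,0,1)
step 2: output 1; order=[0,1]; indeg=(0,0,2,0,0,0,1)
step 3: output 3; order=[0,1,3]; indeg=(0,0,1,0,0,0,0)
step 4: output 4; order=[0,1,3,4]; indeg=(0,0,1,0,0,0,0)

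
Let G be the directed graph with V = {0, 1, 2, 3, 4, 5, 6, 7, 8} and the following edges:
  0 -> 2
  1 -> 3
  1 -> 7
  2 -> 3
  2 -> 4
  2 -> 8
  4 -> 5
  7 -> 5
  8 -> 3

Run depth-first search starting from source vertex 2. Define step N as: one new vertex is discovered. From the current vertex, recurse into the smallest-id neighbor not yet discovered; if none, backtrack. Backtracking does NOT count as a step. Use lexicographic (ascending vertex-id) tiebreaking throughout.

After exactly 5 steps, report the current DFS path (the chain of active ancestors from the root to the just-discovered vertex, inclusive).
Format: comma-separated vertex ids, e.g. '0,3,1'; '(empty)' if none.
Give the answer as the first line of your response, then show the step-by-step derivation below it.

2,8

step 1: discover 2; path=2; order=2
step 2: discover 3; path=2>3; order=2,3
step 3: discover 4; path=2>4; order=2,3,4
step 4: discover 5; path=2>4>5; order=2,3,4,5
step 5: discover 8; path=2>8; order=2,3,4,5,8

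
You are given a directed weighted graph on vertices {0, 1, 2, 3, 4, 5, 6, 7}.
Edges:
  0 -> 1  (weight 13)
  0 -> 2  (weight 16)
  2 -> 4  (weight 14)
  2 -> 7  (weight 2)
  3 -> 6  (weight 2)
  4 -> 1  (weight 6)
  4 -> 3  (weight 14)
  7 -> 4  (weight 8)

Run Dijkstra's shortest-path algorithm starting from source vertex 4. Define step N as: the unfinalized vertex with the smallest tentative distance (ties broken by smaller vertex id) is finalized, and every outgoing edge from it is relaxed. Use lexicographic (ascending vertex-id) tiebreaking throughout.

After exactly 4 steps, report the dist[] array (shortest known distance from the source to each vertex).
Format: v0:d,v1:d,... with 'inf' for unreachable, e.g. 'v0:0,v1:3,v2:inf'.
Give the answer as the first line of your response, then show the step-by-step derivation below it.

v0:inf,v1:6,v2:inf,v3:14,v4:0,v5:inf,v6:16,v7:inf

step 1: dist = v0:inf,v1:6,v2:inf,v3:14,v4:0,v5:inf,v6:inf,v7:inf
step 2: dist = v0:inf,v1:6,v2:inf,v3:14,v4:0,v5:inf,v6:inf,v7:inf
step 3: dist = v0:inf,v1:6,v2:inf,v3:14,v4:0,v5:inf,v6:16,v7:inf
step 4: dist = v0:inf,v1:6,v2:inf,v3:14,v4:0,v5:inf,v6:16,v7:inf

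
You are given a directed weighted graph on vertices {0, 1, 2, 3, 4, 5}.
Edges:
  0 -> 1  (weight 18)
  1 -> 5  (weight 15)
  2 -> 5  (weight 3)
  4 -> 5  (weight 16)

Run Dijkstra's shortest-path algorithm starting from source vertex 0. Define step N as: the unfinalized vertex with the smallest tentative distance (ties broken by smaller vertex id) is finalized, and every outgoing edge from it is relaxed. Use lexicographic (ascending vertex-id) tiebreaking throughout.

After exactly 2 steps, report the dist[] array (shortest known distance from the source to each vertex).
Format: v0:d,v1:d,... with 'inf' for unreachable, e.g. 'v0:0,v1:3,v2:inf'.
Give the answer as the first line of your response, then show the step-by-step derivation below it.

v0:0,v1:18,v2:inf,v3:inf,v4:inf,v5:33

step 1: dist = v0:0,v1:18,v2:inf,v3:inf,v4:inf,v5:inf
step 2: dist = v0:0,v1:18,v2:inf,v3:inf,v4:inf,v5:33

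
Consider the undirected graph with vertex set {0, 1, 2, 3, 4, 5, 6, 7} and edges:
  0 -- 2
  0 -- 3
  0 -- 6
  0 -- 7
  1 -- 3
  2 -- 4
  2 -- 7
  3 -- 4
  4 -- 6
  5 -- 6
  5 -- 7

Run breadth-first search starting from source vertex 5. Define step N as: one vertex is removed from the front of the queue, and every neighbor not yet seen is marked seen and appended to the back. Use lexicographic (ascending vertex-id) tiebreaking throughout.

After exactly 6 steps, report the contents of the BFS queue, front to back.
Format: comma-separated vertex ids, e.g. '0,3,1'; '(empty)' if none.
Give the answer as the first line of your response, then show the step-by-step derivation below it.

3

step 1: dequeue 5; queue=[6,7]; order=5
step 2: dequeue 6; queue=[7,0,4]; order=5,6
step 3: dequeue 7; queue=[0,4,2]; order=5,6,7
step 4: dequeue 0; queue=[4,2,3]; order=5,6,7,0
step 5: dequeue 4; queue=[2,3]; order=5,6,7,0,4
step 6: dequeue 2; queue=[3]; order=5,6,7,0,4,2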